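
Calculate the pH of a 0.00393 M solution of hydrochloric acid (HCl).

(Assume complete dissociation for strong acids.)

[H⁺] = 0.00393 M for strong acid. pH = -log[H⁺] = -log(0.00393)

pH = 2.41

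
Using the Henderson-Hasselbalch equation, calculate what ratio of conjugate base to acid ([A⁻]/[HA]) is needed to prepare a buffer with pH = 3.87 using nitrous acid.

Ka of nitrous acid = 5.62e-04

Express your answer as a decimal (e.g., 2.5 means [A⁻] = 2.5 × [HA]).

pKa = -log(5.62e-04) = 3.2503. pH = pKa + log([A⁻]/[HA]), so log([A⁻]/[HA]) = pH − pKa = 3.87 − 3.2503 = 0.6197. [A⁻]/[HA] = 10^(0.6197) = 4.17

[A⁻]/[HA] = 4.17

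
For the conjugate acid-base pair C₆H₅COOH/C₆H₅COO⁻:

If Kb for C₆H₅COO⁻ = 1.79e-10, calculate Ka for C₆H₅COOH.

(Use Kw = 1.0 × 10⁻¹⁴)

For a conjugate pair Ka × Kb = Kw, so Ka = Kw/Kb = 1.0 × 10⁻¹⁴ / 1.79e-10 = 5.59e-05.

K_a = 5.59e-05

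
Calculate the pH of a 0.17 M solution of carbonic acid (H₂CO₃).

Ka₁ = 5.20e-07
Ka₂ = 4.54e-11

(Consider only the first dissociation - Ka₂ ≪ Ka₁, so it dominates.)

First dissociation dominates. From Ka₁ = [H⁺][HA⁻]/[H₂A], x² + Ka₁·x − Ka₁·C = 0 with C = 0.17 M and Ka₁ = 5.20e-07. Solving: [H⁺] = (−Ka₁ + √(Ka₁² + 4·Ka₁·C)) / 2 = 2.9706e-04 M. pH = -log(2.9706e-04) = 3.53.

pH = 3.53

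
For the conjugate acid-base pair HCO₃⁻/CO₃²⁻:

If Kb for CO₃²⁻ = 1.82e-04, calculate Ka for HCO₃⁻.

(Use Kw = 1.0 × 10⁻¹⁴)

For a conjugate pair Ka × Kb = Kw, so Ka = Kw/Kb = 1.0 × 10⁻¹⁴ / 1.82e-04 = 5.49e-11.

K_a = 5.49e-11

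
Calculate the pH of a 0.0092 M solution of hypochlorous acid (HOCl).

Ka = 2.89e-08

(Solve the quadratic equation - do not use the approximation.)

x² + Ka×x - Ka×C = 0. Using quadratic formula: [H⁺] = 1.6291e-05

pH = 4.79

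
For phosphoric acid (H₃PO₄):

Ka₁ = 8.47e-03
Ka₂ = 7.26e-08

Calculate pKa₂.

pKa₂ = -log(Ka₂) = -log(7.26e-08) = 7.14.

pK_{a2} = 7.14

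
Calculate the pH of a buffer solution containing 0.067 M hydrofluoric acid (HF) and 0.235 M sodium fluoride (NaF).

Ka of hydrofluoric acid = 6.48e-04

pKa = -log(6.48e-04) = 3.19. pH = pKa + log([A⁻]/[HA]) = 3.19 + log(0.235/0.067)

pH = 3.73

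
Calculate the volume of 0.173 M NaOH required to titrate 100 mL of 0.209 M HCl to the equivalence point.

At equivalence: moles acid = moles base. moles HCl = 0.209 × 100/1000 = 0.0209 mol. V_base = moles / 0.173 × 1000 = 120.8 mL.

V_{base} = 120.8 mL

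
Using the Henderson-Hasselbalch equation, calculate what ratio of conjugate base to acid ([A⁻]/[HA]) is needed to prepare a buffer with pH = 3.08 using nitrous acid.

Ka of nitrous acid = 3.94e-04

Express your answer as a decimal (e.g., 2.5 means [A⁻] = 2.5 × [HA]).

pKa = -log(3.94e-04) = 3.4045. pH = pKa + log([A⁻]/[HA]), so log([A⁻]/[HA]) = pH − pKa = 3.08 − 3.4045 = -0.3245. [A⁻]/[HA] = 10^(-0.3245) = 0.474

[A⁻]/[HA] = 0.474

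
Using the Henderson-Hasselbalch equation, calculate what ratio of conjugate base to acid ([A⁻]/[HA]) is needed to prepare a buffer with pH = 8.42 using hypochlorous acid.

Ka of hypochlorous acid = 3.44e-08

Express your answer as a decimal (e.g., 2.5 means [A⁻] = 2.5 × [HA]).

pKa = -log(3.44e-08) = 7.4634. pH = pKa + log([A⁻]/[HA]), so log([A⁻]/[HA]) = pH − pKa = 8.42 − 7.4634 = 0.9566. [A⁻]/[HA] = 10^(0.9566) = 9.05

[A⁻]/[HA] = 9.05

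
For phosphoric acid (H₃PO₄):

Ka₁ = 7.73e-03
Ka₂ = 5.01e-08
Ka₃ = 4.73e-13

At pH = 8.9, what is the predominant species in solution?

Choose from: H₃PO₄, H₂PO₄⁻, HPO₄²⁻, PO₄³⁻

pKa₁ = 2.11, pKa₂ = 7.30, pKa₃ = 12.33. For a polyprotic acid the predominant species crosses at each pKa: below pKa_n the protonated form dominates, above it the deprotonated form does. At pH = 8.9, the predominant species is HPO₄²⁻.

HPO₄²⁻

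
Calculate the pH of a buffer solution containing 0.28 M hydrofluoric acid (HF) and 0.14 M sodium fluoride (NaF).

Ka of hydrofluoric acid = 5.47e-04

pKa = -log(5.47e-04) = 3.26. pH = pKa + log([A⁻]/[HA]) = 3.26 + log(0.14/0.28)

pH = 2.96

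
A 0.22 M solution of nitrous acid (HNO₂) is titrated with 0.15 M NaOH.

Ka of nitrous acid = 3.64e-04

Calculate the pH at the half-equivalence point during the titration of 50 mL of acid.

At half-equivalence [HA] = [A⁻], so Henderson-Hasselbalch gives pH = pKa = -log(3.64e-04) = 3.44.

pH = pKa = 3.44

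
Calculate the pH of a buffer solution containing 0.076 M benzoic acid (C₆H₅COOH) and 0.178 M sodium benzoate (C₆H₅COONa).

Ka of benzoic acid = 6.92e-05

pKa = -log(6.92e-05) = 4.16. pH = pKa + log([A⁻]/[HA]) = 4.16 + log(0.178/0.076)

pH = 4.53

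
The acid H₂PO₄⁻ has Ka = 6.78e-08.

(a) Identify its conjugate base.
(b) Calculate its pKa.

(a) The conjugate base is formed by removing one H⁺ from H₂PO₄⁻, giving HPO₄²⁻. (b) pKa = -log(Ka) = -log(6.78e-08) = 7.17.

Conjugate base: HPO₄²⁻; pK_a = 7.17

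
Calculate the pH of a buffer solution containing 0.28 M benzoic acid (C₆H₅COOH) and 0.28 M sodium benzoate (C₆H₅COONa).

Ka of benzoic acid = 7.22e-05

pKa = -log(7.22e-05) = 4.14. pH = pKa + log([A⁻]/[HA]) = 4.14 + log(0.28/0.28)

pH = 4.14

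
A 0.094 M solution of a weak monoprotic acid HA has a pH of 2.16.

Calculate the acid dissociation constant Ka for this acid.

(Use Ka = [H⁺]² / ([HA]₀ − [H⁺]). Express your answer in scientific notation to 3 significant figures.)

[H⁺] = 10^(−pH) = 10^(−2.16) = 6.918e-03 M. For HA ⇌ H⁺ + A⁻, Ka = [H⁺][A⁻]/[HA] = [H⁺]² / ([HA]₀ − [H⁺]) = (6.918e-03)² / (0.094 − 6.918e-03) = 5.50e-04.

K_a = 5.50e-04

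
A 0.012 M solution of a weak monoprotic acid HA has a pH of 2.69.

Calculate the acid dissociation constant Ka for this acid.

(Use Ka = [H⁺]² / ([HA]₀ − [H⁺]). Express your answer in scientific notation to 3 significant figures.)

[H⁺] = 10^(−pH) = 10^(−2.69) = 2.042e-03 M. For HA ⇌ H⁺ + A⁻, Ka = [H⁺][A⁻]/[HA] = [H⁺]² / ([HA]₀ − [H⁺]) = (2.042e-03)² / (0.012 − 2.042e-03) = 4.19e-04.

K_a = 4.19e-04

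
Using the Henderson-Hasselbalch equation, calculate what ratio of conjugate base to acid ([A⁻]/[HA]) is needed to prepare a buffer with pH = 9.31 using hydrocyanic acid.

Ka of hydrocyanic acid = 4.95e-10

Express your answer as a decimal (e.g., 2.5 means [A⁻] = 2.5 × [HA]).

pKa = -log(4.95e-10) = 9.3054. pH = pKa + log([A⁻]/[HA]), so log([A⁻]/[HA]) = pH − pKa = 9.31 − 9.3054 = 0.0046. [A⁻]/[HA] = 10^(0.0046) = 1.01

[A⁻]/[HA] = 1.01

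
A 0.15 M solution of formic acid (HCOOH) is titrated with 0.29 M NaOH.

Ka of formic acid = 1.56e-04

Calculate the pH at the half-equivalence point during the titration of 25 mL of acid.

At half-equivalence [HA] = [A⁻], so Henderson-Hasselbalch gives pH = pKa = -log(1.56e-04) = 3.81.

pH = pKa = 3.81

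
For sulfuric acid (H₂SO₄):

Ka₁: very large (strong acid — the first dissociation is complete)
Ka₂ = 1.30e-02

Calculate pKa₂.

pKa₂ = -log(Ka₂) = -log(1.30e-02) = 1.89.

pK_{a2} = 1.89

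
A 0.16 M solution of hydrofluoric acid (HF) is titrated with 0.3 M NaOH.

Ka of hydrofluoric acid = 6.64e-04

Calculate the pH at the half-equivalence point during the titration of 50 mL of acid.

At half-equivalence [HA] = [A⁻], so Henderson-Hasselbalch gives pH = pKa = -log(6.64e-04) = 3.18.

pH = pKa = 3.18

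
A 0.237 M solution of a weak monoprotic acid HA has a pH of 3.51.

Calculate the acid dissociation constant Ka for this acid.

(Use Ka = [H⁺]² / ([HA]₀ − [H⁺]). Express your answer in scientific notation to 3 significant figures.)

[H⁺] = 10^(−pH) = 10^(−3.51) = 3.090e-04 M. For HA ⇌ H⁺ + A⁻, Ka = [H⁺][A⁻]/[HA] = [H⁺]² / ([HA]₀ − [H⁺]) = (3.090e-04)² / (0.237 − 3.090e-04) = 4.03e-07.

K_a = 4.03e-07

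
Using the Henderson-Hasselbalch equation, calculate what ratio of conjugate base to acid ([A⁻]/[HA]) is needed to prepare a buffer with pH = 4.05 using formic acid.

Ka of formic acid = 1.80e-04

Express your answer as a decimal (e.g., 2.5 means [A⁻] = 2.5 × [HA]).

pKa = -log(1.80e-04) = 3.7447. pH = pKa + log([A⁻]/[HA]), so log([A⁻]/[HA]) = pH − pKa = 4.05 − 3.7447 = 0.3053. [A⁻]/[HA] = 10^(0.3053) = 2.02

[A⁻]/[HA] = 2.02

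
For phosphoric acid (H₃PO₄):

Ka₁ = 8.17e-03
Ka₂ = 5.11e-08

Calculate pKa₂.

pKa₂ = -log(Ka₂) = -log(5.11e-08) = 7.29.

pK_{a2} = 7.29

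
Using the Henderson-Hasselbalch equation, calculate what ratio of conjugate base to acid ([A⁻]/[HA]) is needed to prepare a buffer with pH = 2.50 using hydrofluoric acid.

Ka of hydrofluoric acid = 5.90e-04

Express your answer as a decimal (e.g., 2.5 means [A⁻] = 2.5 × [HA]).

pKa = -log(5.90e-04) = 3.2291. pH = pKa + log([A⁻]/[HA]), so log([A⁻]/[HA]) = pH − pKa = 2.50 − 3.2291 = -0.7291. [A⁻]/[HA] = 10^(-0.7291) = 0.187

[A⁻]/[HA] = 0.187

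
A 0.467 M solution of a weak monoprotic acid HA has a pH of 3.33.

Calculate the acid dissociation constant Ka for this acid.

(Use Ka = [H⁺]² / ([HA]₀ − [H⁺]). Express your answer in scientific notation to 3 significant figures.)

[H⁺] = 10^(−pH) = 10^(−3.33) = 4.677e-04 M. For HA ⇌ H⁺ + A⁻, Ka = [H⁺][A⁻]/[HA] = [H⁺]² / ([HA]₀ − [H⁺]) = (4.677e-04)² / (0.467 − 4.677e-04) = 4.69e-07.

K_a = 4.69e-07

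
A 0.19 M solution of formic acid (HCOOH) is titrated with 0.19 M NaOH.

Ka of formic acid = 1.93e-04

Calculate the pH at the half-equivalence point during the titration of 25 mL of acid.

At half-equivalence [HA] = [A⁻], so Henderson-Hasselbalch gives pH = pKa = -log(1.93e-04) = 3.71.

pH = pKa = 3.71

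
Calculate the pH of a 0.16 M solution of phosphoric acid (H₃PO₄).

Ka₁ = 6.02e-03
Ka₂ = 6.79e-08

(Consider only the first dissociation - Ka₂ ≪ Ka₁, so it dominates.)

First dissociation dominates. From Ka₁ = [H⁺][HA⁻]/[H₂A], x² + Ka₁·x − Ka₁·C = 0 with C = 0.16 M and Ka₁ = 6.02e-03. Solving: [H⁺] = (−Ka₁ + √(Ka₁² + 4·Ka₁·C)) / 2 = 2.8171e-02 M. pH = -log(2.8171e-02) = 1.55.

pH = 1.55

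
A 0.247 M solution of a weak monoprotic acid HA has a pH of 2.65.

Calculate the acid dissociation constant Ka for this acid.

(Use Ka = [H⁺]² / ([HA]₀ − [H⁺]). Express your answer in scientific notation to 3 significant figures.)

[H⁺] = 10^(−pH) = 10^(−2.65) = 2.239e-03 M. For HA ⇌ H⁺ + A⁻, Ka = [H⁺][A⁻]/[HA] = [H⁺]² / ([HA]₀ − [H⁺]) = (2.239e-03)² / (0.247 − 2.239e-03) = 2.05e-05.

K_a = 2.05e-05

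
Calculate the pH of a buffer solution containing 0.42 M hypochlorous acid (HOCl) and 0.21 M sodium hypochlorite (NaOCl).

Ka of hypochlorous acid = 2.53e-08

pKa = -log(2.53e-08) = 7.60. pH = pKa + log([A⁻]/[HA]) = 7.60 + log(0.21/0.42)

pH = 7.30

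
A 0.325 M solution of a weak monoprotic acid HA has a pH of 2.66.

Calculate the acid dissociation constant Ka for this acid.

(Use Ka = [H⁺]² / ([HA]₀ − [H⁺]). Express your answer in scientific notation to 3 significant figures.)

[H⁺] = 10^(−pH) = 10^(−2.66) = 2.188e-03 M. For HA ⇌ H⁺ + A⁻, Ka = [H⁺][A⁻]/[HA] = [H⁺]² / ([HA]₀ − [H⁺]) = (2.188e-03)² / (0.325 − 2.188e-03) = 1.48e-05.

K_a = 1.48e-05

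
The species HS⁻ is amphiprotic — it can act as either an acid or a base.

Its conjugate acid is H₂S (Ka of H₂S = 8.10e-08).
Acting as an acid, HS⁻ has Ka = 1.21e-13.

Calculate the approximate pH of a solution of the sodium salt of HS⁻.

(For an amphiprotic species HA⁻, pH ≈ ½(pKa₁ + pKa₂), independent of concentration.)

pKa₁ = -log(8.10e-08) = 7.09; pKa₂ = -log(1.21e-13) = 12.92. For an amphiprotic species, pH ≈ ½(pKa₁ + pKa₂) = ½(7.09 + 12.92) = 10.00.

pH = 10.00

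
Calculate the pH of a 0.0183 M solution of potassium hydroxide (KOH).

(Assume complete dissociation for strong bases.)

[OH⁻] = 0.0183 M for strong base. pOH = -log[OH⁻] = 1.74, pH = 14 - pOH

pH = 12.26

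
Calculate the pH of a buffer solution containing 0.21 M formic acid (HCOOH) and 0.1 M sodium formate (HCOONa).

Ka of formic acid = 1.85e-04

pKa = -log(1.85e-04) = 3.73. pH = pKa + log([A⁻]/[HA]) = 3.73 + log(0.1/0.21)

pH = 3.41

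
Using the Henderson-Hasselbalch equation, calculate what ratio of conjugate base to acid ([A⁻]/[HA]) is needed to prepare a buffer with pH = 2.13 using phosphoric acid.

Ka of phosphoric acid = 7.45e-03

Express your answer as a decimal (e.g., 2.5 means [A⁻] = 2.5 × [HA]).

pKa = -log(7.45e-03) = 2.1278. pH = pKa + log([A⁻]/[HA]), so log([A⁻]/[HA]) = pH − pKa = 2.13 − 2.1278 = 0.0022. [A⁻]/[HA] = 10^(0.0022) = 1.00

[A⁻]/[HA] = 1.00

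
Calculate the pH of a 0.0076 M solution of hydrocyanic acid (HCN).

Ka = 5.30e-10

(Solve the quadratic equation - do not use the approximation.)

x² + Ka×x - Ka×C = 0. Using quadratic formula: [H⁺] = 2.0067e-06

pH = 5.70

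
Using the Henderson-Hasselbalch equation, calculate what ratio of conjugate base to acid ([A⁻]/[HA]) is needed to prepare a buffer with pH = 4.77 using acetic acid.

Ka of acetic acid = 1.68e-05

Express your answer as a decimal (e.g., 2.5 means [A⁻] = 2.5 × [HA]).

pKa = -log(1.68e-05) = 4.7747. pH = pKa + log([A⁻]/[HA]), so log([A⁻]/[HA]) = pH − pKa = 4.77 − 4.7747 = -0.0047. [A⁻]/[HA] = 10^(-0.0047) = 0.989

[A⁻]/[HA] = 0.989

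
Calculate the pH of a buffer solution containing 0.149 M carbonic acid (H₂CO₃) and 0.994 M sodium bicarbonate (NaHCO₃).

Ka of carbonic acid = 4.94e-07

pKa = -log(4.94e-07) = 6.31. pH = pKa + log([A⁻]/[HA]) = 6.31 + log(0.994/0.149)

pH = 7.13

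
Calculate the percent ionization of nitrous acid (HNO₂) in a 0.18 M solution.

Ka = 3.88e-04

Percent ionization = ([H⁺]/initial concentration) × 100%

Using Ka equilibrium: x² + Ka×x - Ka×C = 0. Solving: [H⁺] = 8.1653e-03. Percent = (8.1653e-03/0.18) × 100

Percent ionization = 4.54%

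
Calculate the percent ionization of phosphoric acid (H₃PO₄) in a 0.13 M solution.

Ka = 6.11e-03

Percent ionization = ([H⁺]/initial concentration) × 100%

Using Ka equilibrium: x² + Ka×x - Ka×C = 0. Solving: [H⁺] = 2.5293e-02. Percent = (2.5293e-02/0.13) × 100

Percent ionization = 19.5%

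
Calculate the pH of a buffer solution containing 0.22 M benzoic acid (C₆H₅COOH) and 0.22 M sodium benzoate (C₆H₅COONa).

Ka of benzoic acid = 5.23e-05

pKa = -log(5.23e-05) = 4.28. pH = pKa + log([A⁻]/[HA]) = 4.28 + log(0.22/0.22)

pH = 4.28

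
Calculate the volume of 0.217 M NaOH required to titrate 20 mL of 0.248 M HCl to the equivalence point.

At equivalence: moles acid = moles base. moles HCl = 0.248 × 20/1000 = 0.00496 mol. V_base = moles / 0.217 × 1000 = 22.9 mL.

V_{base} = 22.9 mL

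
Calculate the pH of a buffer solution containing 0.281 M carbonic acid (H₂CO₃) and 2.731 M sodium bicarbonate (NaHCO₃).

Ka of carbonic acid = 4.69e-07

pKa = -log(4.69e-07) = 6.33. pH = pKa + log([A⁻]/[HA]) = 6.33 + log(2.731/0.281)

pH = 7.32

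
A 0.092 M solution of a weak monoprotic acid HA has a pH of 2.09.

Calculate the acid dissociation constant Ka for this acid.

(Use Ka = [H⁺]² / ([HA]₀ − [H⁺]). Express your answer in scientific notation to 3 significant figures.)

[H⁺] = 10^(−pH) = 10^(−2.09) = 8.128e-03 M. For HA ⇌ H⁺ + A⁻, Ka = [H⁺][A⁻]/[HA] = [H⁺]² / ([HA]₀ − [H⁺]) = (8.128e-03)² / (0.092 − 8.128e-03) = 7.88e-04.

K_a = 7.88e-04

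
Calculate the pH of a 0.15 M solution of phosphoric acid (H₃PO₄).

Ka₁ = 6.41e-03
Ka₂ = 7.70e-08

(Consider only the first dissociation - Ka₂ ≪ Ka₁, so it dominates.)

First dissociation dominates. From Ka₁ = [H⁺][HA⁻]/[H₂A], x² + Ka₁·x − Ka₁·C = 0 with C = 0.15 M and Ka₁ = 6.41e-03. Solving: [H⁺] = (−Ka₁ + √(Ka₁² + 4·Ka₁·C)) / 2 = 2.7968e-02 M. pH = -log(2.7968e-02) = 1.55.

pH = 1.55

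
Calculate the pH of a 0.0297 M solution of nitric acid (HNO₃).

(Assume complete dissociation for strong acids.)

[H⁺] = 0.0297 M for strong acid. pH = -log[H⁺] = -log(0.0297)

pH = 1.53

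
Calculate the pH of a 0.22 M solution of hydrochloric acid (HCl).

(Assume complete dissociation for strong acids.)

[H⁺] = 0.22 M for strong acid. pH = -log[H⁺] = -log(0.22)

pH = 0.66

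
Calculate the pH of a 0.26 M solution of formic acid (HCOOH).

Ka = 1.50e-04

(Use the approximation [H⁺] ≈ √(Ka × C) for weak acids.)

[H⁺] = √(Ka × C) = √(1.50e-04 × 0.26) = 6.2450e-03. pH = -log(6.2450e-03)

pH = 2.20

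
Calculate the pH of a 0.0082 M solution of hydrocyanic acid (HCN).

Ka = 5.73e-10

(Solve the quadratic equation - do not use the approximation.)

x² + Ka×x - Ka×C = 0. Using quadratic formula: [H⁺] = 2.1673e-06

pH = 5.66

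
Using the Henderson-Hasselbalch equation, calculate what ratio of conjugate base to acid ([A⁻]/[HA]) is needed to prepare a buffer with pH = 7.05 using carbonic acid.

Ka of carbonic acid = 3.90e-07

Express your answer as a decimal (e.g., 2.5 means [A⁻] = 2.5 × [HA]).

pKa = -log(3.90e-07) = 6.4089. pH = pKa + log([A⁻]/[HA]), so log([A⁻]/[HA]) = pH − pKa = 7.05 − 6.4089 = 0.6411. [A⁻]/[HA] = 10^(0.6411) = 4.38

[A⁻]/[HA] = 4.38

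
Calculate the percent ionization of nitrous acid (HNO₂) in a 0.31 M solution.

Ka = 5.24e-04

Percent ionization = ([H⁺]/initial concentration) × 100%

Using Ka equilibrium: x² + Ka×x - Ka×C = 0. Solving: [H⁺] = 1.2486e-02. Percent = (1.2486e-02/0.31) × 100

Percent ionization = 4.03%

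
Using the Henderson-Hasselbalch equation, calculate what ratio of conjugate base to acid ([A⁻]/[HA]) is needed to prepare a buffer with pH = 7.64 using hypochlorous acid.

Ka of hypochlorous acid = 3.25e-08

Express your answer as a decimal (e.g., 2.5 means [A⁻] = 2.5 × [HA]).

pKa = -log(3.25e-08) = 7.4881. pH = pKa + log([A⁻]/[HA]), so log([A⁻]/[HA]) = pH − pKa = 7.64 − 7.4881 = 0.1519. [A⁻]/[HA] = 10^(0.1519) = 1.42

[A⁻]/[HA] = 1.42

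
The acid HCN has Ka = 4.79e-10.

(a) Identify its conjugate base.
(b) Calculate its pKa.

(a) The conjugate base is formed by removing one H⁺ from HCN, giving CN⁻. (b) pKa = -log(Ka) = -log(4.79e-10) = 9.32.

Conjugate base: CN⁻; pK_a = 9.32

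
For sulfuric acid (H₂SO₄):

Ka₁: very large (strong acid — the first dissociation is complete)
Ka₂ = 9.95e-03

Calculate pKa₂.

pKa₂ = -log(Ka₂) = -log(9.95e-03) = 2.00.

pK_{a2} = 2.00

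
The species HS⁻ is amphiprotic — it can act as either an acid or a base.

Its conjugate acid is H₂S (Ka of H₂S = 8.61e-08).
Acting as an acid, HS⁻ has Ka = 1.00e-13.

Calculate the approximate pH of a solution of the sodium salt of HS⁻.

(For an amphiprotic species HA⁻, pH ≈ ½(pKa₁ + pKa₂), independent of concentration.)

pKa₁ = -log(8.61e-08) = 7.06; pKa₂ = -log(1.00e-13) = 13.00. For an amphiprotic species, pH ≈ ½(pKa₁ + pKa₂) = ½(7.06 + 13.00) = 10.03.

pH = 10.03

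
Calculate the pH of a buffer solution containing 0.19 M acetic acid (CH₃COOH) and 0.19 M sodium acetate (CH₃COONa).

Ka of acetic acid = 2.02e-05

pKa = -log(2.02e-05) = 4.69. pH = pKa + log([A⁻]/[HA]) = 4.69 + log(0.19/0.19)

pH = 4.69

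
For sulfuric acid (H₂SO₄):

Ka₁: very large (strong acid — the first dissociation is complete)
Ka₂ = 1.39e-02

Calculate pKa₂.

pKa₂ = -log(Ka₂) = -log(1.39e-02) = 1.86.

pK_{a2} = 1.86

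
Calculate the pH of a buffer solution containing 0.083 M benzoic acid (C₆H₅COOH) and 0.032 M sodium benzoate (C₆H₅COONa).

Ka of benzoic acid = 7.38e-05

pKa = -log(7.38e-05) = 4.13. pH = pKa + log([A⁻]/[HA]) = 4.13 + log(0.032/0.083)

pH = 3.72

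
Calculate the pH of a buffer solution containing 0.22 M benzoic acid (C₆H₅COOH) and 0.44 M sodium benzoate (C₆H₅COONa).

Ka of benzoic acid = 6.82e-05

pKa = -log(6.82e-05) = 4.17. pH = pKa + log([A⁻]/[HA]) = 4.17 + log(0.44/0.22)

pH = 4.47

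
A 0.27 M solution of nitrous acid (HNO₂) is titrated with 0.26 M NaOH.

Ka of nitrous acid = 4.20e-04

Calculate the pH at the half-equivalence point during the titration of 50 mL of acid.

At half-equivalence [HA] = [A⁻], so Henderson-Hasselbalch gives pH = pKa = -log(4.20e-04) = 3.38.

pH = pKa = 3.38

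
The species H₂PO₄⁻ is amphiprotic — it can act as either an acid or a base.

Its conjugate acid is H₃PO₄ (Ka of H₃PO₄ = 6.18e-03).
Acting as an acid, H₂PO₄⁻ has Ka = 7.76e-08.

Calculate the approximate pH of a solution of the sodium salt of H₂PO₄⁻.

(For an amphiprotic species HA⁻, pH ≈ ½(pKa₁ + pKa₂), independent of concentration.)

pKa₁ = -log(6.18e-03) = 2.21; pKa₂ = -log(7.76e-08) = 7.11. For an amphiprotic species, pH ≈ ½(pKa₁ + pKa₂) = ½(2.21 + 7.11) = 4.66.

pH = 4.66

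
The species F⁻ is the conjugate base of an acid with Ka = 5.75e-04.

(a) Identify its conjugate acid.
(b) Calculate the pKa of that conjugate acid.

(a) The conjugate acid is formed by adding one H⁺ to F⁻, giving HF. (b) pKa = -log(Ka) = -log(5.75e-04) = 3.24.

Conjugate acid: HF; pK_a = 3.24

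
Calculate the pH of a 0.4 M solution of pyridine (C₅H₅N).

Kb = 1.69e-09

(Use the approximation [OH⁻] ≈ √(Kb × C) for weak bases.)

[OH⁻] = √(Kb × C) = √(1.69e-09 × 0.4) = 2.6000e-05. pOH = 4.59, pH = 14 - pOH

pH = 9.41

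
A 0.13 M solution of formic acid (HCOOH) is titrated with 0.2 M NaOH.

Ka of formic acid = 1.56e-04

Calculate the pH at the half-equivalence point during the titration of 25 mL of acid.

At half-equivalence [HA] = [A⁻], so Henderson-Hasselbalch gives pH = pKa = -log(1.56e-04) = 3.81.

pH = pKa = 3.81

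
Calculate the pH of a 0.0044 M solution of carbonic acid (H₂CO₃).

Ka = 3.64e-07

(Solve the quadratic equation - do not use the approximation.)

x² + Ka×x - Ka×C = 0. Using quadratic formula: [H⁺] = 3.9838e-05

pH = 4.40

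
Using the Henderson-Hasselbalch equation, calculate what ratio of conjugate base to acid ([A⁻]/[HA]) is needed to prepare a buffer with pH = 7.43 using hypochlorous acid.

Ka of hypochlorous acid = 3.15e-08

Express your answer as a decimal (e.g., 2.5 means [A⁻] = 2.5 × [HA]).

pKa = -log(3.15e-08) = 7.5017. pH = pKa + log([A⁻]/[HA]), so log([A⁻]/[HA]) = pH − pKa = 7.43 − 7.5017 = -0.0717. [A⁻]/[HA] = 10^(-0.0717) = 0.848

[A⁻]/[HA] = 0.848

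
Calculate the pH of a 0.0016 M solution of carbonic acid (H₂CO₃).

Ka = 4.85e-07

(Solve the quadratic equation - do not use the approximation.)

x² + Ka×x - Ka×C = 0. Using quadratic formula: [H⁺] = 2.7615e-05

pH = 4.56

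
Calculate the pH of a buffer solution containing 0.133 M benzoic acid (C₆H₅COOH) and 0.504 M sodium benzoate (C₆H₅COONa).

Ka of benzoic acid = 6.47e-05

pKa = -log(6.47e-05) = 4.19. pH = pKa + log([A⁻]/[HA]) = 4.19 + log(0.504/0.133)

pH = 4.77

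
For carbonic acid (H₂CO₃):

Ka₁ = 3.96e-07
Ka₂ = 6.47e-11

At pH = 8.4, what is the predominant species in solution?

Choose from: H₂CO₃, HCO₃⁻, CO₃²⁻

pKa₁ = 6.40, pKa₂ = 10.19. For a polyprotic acid the predominant species crosses at each pKa: below pKa_n the protonated form dominates, above it the deprotonated form does. At pH = 8.4, the predominant species is HCO₃⁻.

HCO₃⁻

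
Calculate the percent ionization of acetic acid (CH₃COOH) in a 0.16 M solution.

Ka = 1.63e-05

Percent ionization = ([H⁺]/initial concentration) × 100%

Using Ka equilibrium: x² + Ka×x - Ka×C = 0. Solving: [H⁺] = 1.6068e-03. Percent = (1.6068e-03/0.16) × 100

Percent ionization = 1%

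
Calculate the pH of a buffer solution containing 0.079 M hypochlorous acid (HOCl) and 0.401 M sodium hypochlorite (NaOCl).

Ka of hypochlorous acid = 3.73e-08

pKa = -log(3.73e-08) = 7.43. pH = pKa + log([A⁻]/[HA]) = 7.43 + log(0.401/0.079)

pH = 8.13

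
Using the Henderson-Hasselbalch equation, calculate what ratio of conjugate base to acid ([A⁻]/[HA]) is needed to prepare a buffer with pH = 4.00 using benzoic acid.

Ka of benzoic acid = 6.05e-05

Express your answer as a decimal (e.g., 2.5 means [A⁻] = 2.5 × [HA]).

pKa = -log(6.05e-05) = 4.2182. pH = pKa + log([A⁻]/[HA]), so log([A⁻]/[HA]) = pH − pKa = 4.00 − 4.2182 = -0.2182. [A⁻]/[HA] = 10^(-0.2182) = 0.605

[A⁻]/[HA] = 0.605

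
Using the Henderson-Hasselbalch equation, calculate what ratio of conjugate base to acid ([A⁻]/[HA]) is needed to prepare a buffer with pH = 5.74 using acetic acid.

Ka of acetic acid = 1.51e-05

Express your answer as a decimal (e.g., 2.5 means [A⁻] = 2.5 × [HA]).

pKa = -log(1.51e-05) = 4.8210. pH = pKa + log([A⁻]/[HA]), so log([A⁻]/[HA]) = pH − pKa = 5.74 − 4.8210 = 0.9190. [A⁻]/[HA] = 10^(0.9190) = 8.30

[A⁻]/[HA] = 8.30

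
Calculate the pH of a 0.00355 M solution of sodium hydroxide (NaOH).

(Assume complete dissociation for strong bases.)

[OH⁻] = 0.00355 M for strong base. pOH = -log[OH⁻] = 2.45, pH = 14 - pOH

pH = 11.55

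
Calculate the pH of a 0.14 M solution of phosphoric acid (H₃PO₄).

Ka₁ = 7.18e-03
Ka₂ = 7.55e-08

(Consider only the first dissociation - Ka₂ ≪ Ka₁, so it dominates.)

First dissociation dominates. From Ka₁ = [H⁺][HA⁻]/[H₂A], x² + Ka₁·x − Ka₁·C = 0 with C = 0.14 M and Ka₁ = 7.18e-03. Solving: [H⁺] = (−Ka₁ + √(Ka₁² + 4·Ka₁·C)) / 2 = 2.8317e-02 M. pH = -log(2.8317e-02) = 1.55.

pH = 1.55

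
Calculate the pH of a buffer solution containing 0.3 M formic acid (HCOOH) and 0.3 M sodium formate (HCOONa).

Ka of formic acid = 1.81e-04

pKa = -log(1.81e-04) = 3.74. pH = pKa + log([A⁻]/[HA]) = 3.74 + log(0.3/0.3)

pH = 3.74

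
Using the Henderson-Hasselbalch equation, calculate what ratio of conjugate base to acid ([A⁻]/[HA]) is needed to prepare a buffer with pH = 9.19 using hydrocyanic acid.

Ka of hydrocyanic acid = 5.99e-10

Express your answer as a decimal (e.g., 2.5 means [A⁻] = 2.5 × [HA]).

pKa = -log(5.99e-10) = 9.2226. pH = pKa + log([A⁻]/[HA]), so log([A⁻]/[HA]) = pH − pKa = 9.19 − 9.2226 = -0.0326. [A⁻]/[HA] = 10^(-0.0326) = 0.928

[A⁻]/[HA] = 0.928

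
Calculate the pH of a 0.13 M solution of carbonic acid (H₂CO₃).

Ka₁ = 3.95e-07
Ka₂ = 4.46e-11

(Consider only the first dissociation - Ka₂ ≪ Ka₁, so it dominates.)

First dissociation dominates. From Ka₁ = [H⁺][HA⁻]/[H₂A], x² + Ka₁·x − Ka₁·C = 0 with C = 0.13 M and Ka₁ = 3.95e-07. Solving: [H⁺] = (−Ka₁ + √(Ka₁² + 4·Ka₁·C)) / 2 = 2.2641e-04 M. pH = -log(2.2641e-04) = 3.65.

pH = 3.65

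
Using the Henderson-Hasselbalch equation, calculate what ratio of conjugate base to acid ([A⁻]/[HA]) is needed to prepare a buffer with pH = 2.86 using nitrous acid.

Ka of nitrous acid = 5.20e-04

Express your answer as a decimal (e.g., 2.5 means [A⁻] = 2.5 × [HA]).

pKa = -log(5.20e-04) = 3.2840. pH = pKa + log([A⁻]/[HA]), so log([A⁻]/[HA]) = pH − pKa = 2.86 − 3.2840 = -0.4240. [A⁻]/[HA] = 10^(-0.4240) = 0.377

[A⁻]/[HA] = 0.377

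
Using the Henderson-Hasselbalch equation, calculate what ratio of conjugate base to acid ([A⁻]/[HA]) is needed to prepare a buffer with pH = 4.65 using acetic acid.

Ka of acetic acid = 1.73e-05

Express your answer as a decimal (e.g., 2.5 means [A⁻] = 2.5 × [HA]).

pKa = -log(1.73e-05) = 4.7620. pH = pKa + log([A⁻]/[HA]), so log([A⁻]/[HA]) = pH − pKa = 4.65 − 4.7620 = -0.1120. [A⁻]/[HA] = 10^(-0.1120) = 0.773

[A⁻]/[HA] = 0.773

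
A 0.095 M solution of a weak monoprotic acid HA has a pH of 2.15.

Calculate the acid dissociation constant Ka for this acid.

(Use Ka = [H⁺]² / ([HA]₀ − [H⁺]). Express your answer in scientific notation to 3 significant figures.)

[H⁺] = 10^(−pH) = 10^(−2.15) = 7.079e-03 M. For HA ⇌ H⁺ + A⁻, Ka = [H⁺][A⁻]/[HA] = [H⁺]² / ([HA]₀ − [H⁺]) = (7.079e-03)² / (0.095 − 7.079e-03) = 5.70e-04.

K_a = 5.70e-04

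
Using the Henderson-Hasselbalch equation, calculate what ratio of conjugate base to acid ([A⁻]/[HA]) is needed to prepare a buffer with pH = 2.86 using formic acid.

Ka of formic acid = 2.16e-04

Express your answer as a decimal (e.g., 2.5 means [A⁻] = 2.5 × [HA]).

pKa = -log(2.16e-04) = 3.6655. pH = pKa + log([A⁻]/[HA]), so log([A⁻]/[HA]) = pH − pKa = 2.86 − 3.6655 = -0.8055. [A⁻]/[HA] = 10^(-0.8055) = 0.156

[A⁻]/[HA] = 0.156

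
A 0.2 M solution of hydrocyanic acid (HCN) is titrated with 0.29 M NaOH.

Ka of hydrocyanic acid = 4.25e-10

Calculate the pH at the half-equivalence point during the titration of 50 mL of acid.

At half-equivalence [HA] = [A⁻], so Henderson-Hasselbalch gives pH = pKa = -log(4.25e-10) = 9.37.

pH = pKa = 9.37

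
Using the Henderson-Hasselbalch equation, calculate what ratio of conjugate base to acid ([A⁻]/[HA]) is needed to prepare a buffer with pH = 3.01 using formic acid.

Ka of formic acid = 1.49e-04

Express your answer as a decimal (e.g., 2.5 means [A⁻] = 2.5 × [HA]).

pKa = -log(1.49e-04) = 3.8268. pH = pKa + log([A⁻]/[HA]), so log([A⁻]/[HA]) = pH − pKa = 3.01 − 3.8268 = -0.8168. [A⁻]/[HA] = 10^(-0.8168) = 0.152

[A⁻]/[HA] = 0.152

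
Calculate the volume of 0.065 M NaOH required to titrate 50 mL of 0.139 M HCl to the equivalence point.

At equivalence: moles acid = moles base. moles HCl = 0.139 × 50/1000 = 0.00695 mol. V_base = moles / 0.065 × 1000 = 106.9 mL.

V_{base} = 106.9 mL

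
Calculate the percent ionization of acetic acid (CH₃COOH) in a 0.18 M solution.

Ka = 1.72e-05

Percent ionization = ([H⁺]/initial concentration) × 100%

Using Ka equilibrium: x² + Ka×x - Ka×C = 0. Solving: [H⁺] = 1.7510e-03. Percent = (1.7510e-03/0.18) × 100

Percent ionization = 0.973%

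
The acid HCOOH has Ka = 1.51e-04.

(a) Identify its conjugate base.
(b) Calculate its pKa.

(a) The conjugate base is formed by removing one H⁺ from HCOOH, giving HCOO⁻. (b) pKa = -log(Ka) = -log(1.51e-04) = 3.82.

Conjugate base: HCOO⁻; pK_a = 3.82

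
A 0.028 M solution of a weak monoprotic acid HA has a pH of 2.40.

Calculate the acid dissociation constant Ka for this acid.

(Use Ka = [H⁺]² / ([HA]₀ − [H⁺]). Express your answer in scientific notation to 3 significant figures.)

[H⁺] = 10^(−pH) = 10^(−2.40) = 3.981e-03 M. For HA ⇌ H⁺ + A⁻, Ka = [H⁺][A⁻]/[HA] = [H⁺]² / ([HA]₀ − [H⁺]) = (3.981e-03)² / (0.028 − 3.981e-03) = 6.60e-04.

K_a = 6.60e-04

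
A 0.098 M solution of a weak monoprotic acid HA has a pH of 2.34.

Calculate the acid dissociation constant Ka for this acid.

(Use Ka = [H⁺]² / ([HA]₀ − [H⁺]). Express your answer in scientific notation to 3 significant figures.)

[H⁺] = 10^(−pH) = 10^(−2.34) = 4.571e-03 M. For HA ⇌ H⁺ + A⁻, Ka = [H⁺][A⁻]/[HA] = [H⁺]² / ([HA]₀ − [H⁺]) = (4.571e-03)² / (0.098 − 4.571e-03) = 2.24e-04.

K_a = 2.24e-04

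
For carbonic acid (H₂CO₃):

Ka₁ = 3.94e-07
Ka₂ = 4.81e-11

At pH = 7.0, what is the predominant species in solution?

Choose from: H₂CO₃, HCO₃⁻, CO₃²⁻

pKa₁ = 6.40, pKa₂ = 10.32. For a polyprotic acid the predominant species crosses at each pKa: below pKa_n the protonated form dominates, above it the deprotonated form does. At pH = 7.0, the predominant species is HCO₃⁻.

HCO₃⁻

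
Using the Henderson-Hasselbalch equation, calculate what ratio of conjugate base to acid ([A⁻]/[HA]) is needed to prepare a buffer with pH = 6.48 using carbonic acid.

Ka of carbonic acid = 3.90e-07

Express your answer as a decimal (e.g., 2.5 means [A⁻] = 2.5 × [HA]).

pKa = -log(3.90e-07) = 6.4089. pH = pKa + log([A⁻]/[HA]), so log([A⁻]/[HA]) = pH − pKa = 6.48 − 6.4089 = 0.0711. [A⁻]/[HA] = 10^(0.0711) = 1.18

[A⁻]/[HA] = 1.18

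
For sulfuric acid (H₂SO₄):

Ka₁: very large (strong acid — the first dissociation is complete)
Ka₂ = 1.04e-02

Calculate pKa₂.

pKa₂ = -log(Ka₂) = -log(1.04e-02) = 1.98.

pK_{a2} = 1.98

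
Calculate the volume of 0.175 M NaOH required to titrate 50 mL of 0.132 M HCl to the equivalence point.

At equivalence: moles acid = moles base. moles HCl = 0.132 × 50/1000 = 0.0066 mol. V_base = moles / 0.175 × 1000 = 37.7 mL.

V_{base} = 37.7 mL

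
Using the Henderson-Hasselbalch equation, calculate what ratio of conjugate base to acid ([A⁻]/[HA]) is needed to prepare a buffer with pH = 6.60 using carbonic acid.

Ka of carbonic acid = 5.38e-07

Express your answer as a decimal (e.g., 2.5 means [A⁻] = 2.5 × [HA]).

pKa = -log(5.38e-07) = 6.2692. pH = pKa + log([A⁻]/[HA]), so log([A⁻]/[HA]) = pH − pKa = 6.60 − 6.2692 = 0.3308. [A⁻]/[HA] = 10^(0.3308) = 2.14

[A⁻]/[HA] = 2.14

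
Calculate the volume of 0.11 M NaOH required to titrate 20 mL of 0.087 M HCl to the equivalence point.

At equivalence: moles acid = moles base. moles HCl = 0.087 × 20/1000 = 0.00174 mol. V_base = moles / 0.11 × 1000 = 15.8 mL.

V_{base} = 15.8 mL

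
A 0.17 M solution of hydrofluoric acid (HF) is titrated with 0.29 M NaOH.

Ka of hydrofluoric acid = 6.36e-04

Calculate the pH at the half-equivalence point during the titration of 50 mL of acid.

At half-equivalence [HA] = [A⁻], so Henderson-Hasselbalch gives pH = pKa = -log(6.36e-04) = 3.20.

pH = pKa = 3.20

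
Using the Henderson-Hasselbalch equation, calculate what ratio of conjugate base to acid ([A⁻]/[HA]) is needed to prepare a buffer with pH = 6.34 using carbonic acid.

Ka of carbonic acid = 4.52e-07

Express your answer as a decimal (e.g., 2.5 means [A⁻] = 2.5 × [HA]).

pKa = -log(4.52e-07) = 6.3449. pH = pKa + log([A⁻]/[HA]), so log([A⁻]/[HA]) = pH − pKa = 6.34 − 6.3449 = -0.0049. [A⁻]/[HA] = 10^(-0.0049) = 0.989

[A⁻]/[HA] = 0.989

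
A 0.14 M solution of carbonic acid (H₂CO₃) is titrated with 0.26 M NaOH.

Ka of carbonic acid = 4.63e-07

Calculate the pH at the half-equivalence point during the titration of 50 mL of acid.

At half-equivalence [HA] = [A⁻], so Henderson-Hasselbalch gives pH = pKa = -log(4.63e-07) = 6.33.

pH = pKa = 6.33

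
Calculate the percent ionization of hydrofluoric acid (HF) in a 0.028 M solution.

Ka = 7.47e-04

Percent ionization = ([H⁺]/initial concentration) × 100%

Using Ka equilibrium: x² + Ka×x - Ka×C = 0. Solving: [H⁺] = 4.2151e-03. Percent = (4.2151e-03/0.028) × 100

Percent ionization = 15.1%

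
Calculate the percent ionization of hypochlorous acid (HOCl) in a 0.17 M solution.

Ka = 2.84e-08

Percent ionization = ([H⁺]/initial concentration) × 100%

Using Ka equilibrium: x² + Ka×x - Ka×C = 0. Solving: [H⁺] = 6.9470e-05. Percent = (6.9470e-05/0.17) × 100

Percent ionization = 0.0409%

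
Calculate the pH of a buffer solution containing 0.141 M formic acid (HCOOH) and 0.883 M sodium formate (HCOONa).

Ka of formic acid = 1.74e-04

pKa = -log(1.74e-04) = 3.76. pH = pKa + log([A⁻]/[HA]) = 3.76 + log(0.883/0.141)

pH = 4.56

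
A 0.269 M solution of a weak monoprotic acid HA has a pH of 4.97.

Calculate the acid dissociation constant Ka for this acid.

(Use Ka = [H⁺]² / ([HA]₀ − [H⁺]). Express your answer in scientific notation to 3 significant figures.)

[H⁺] = 10^(−pH) = 10^(−4.97) = 1.072e-05 M. For HA ⇌ H⁺ + A⁻, Ka = [H⁺][A⁻]/[HA] = [H⁺]² / ([HA]₀ − [H⁺]) = (1.072e-05)² / (0.269 − 1.072e-05) = 4.27e-10.

K_a = 4.27e-10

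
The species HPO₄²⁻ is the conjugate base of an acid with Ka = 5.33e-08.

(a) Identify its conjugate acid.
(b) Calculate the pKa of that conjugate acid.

(a) The conjugate acid is formed by adding one H⁺ to HPO₄²⁻, giving H₂PO₄⁻. (b) pKa = -log(Ka) = -log(5.33e-08) = 7.27.

Conjugate acid: H₂PO₄⁻; pK_a = 7.27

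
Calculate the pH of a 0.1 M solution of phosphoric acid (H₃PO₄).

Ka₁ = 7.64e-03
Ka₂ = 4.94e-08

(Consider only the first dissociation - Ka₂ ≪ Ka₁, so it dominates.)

First dissociation dominates. From Ka₁ = [H⁺][HA⁻]/[H₂A], x² + Ka₁·x − Ka₁·C = 0 with C = 0.1 M and Ka₁ = 7.64e-03. Solving: [H⁺] = (−Ka₁ + √(Ka₁² + 4·Ka₁·C)) / 2 = 2.4083e-02 M. pH = -log(2.4083e-02) = 1.62.

pH = 1.62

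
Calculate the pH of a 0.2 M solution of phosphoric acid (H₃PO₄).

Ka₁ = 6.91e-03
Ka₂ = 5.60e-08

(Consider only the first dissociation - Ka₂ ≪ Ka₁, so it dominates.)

First dissociation dominates. From Ka₁ = [H⁺][HA⁻]/[H₂A], x² + Ka₁·x − Ka₁·C = 0 with C = 0.2 M and Ka₁ = 6.91e-03. Solving: [H⁺] = (−Ka₁ + √(Ka₁² + 4·Ka₁·C)) / 2 = 3.3880e-02 M. pH = -log(3.3880e-02) = 1.47.

pH = 1.47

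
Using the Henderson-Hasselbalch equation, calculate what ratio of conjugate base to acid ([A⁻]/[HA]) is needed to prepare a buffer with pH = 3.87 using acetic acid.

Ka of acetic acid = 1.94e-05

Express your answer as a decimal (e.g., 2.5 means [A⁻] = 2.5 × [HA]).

pKa = -log(1.94e-05) = 4.7122. pH = pKa + log([A⁻]/[HA]), so log([A⁻]/[HA]) = pH − pKa = 3.87 − 4.7122 = -0.8422. [A⁻]/[HA] = 10^(-0.8422) = 0.144

[A⁻]/[HA] = 0.144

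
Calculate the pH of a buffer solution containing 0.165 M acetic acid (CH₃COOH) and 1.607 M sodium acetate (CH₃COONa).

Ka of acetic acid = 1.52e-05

pKa = -log(1.52e-05) = 4.82. pH = pKa + log([A⁻]/[HA]) = 4.82 + log(1.607/0.165)

pH = 5.81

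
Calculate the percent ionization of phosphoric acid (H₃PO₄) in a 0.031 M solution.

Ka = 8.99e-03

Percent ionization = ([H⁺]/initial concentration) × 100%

Using Ka equilibrium: x² + Ka×x - Ka×C = 0. Solving: [H⁺] = 1.2794e-02. Percent = (1.2794e-02/0.031) × 100

Percent ionization = 41.3%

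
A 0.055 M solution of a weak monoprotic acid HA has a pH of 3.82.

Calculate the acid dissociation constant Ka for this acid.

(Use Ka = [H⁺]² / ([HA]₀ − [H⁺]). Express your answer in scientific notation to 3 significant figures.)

[H⁺] = 10^(−pH) = 10^(−3.82) = 1.514e-04 M. For HA ⇌ H⁺ + A⁻, Ka = [H⁺][A⁻]/[HA] = [H⁺]² / ([HA]₀ − [H⁺]) = (1.514e-04)² / (0.055 − 1.514e-04) = 4.18e-07.

K_a = 4.18e-07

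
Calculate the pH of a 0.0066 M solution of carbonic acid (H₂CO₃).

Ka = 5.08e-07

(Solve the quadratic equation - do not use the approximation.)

x² + Ka×x - Ka×C = 0. Using quadratic formula: [H⁺] = 5.7650e-05

pH = 4.24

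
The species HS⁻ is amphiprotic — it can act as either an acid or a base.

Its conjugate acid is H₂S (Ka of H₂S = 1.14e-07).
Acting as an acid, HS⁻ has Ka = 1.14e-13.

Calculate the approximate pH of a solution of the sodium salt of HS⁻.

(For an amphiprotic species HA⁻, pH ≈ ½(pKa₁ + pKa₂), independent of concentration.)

pKa₁ = -log(1.14e-07) = 6.94; pKa₂ = -log(1.14e-13) = 12.94. For an amphiprotic species, pH ≈ ½(pKa₁ + pKa₂) = ½(6.94 + 12.94) = 9.94.

pH = 9.94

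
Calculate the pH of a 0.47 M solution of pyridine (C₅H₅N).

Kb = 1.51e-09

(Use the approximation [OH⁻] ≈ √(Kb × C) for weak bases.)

[OH⁻] = √(Kb × C) = √(1.51e-09 × 0.47) = 2.6640e-05. pOH = 4.57, pH = 14 - pOH

pH = 9.43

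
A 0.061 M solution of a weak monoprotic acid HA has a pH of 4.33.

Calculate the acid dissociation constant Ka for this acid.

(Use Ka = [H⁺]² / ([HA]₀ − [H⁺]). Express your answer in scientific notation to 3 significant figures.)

[H⁺] = 10^(−pH) = 10^(−4.33) = 4.677e-05 M. For HA ⇌ H⁺ + A⁻, Ka = [H⁺][A⁻]/[HA] = [H⁺]² / ([HA]₀ − [H⁺]) = (4.677e-05)² / (0.061 − 4.677e-05) = 3.59e-08.

K_a = 3.59e-08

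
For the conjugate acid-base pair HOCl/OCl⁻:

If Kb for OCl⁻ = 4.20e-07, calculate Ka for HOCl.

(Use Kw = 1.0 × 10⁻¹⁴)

For a conjugate pair Ka × Kb = Kw, so Ka = Kw/Kb = 1.0 × 10⁻¹⁴ / 4.20e-07 = 2.38e-08.

K_a = 2.38e-08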